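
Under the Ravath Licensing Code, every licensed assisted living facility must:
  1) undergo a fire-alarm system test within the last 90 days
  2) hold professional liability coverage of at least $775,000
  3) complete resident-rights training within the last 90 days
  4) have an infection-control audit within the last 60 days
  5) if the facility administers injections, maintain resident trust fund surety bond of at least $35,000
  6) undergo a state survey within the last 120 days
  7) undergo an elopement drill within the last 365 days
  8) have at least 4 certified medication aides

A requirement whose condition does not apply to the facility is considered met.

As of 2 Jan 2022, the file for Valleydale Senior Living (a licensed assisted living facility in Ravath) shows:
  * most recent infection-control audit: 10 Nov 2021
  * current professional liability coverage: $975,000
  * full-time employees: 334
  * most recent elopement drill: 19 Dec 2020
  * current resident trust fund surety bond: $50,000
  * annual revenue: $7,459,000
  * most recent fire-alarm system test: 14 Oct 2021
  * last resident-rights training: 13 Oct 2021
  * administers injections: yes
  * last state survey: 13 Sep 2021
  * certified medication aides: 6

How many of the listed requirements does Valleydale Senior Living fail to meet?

1

1. fire-alarm system test 80 days ago vs limit 90 → met
2. professional liability coverage $975,000 ≥ $775,000 → met
3. resident-rights training 81 days ago vs limit 90 → met
4. infection-control audit 53 days ago vs limit 60 → met
5. condition 'administers injections' holds; resident trust fund surety bond $50,000 ≥ $35,000 → met
6. state survey 111 days ago vs limit 120 → met
7. elopement drill 379 days ago vs limit 365 → not met
8. certified medication aides 6 ≥ 4 → met
Not met: 1 of 8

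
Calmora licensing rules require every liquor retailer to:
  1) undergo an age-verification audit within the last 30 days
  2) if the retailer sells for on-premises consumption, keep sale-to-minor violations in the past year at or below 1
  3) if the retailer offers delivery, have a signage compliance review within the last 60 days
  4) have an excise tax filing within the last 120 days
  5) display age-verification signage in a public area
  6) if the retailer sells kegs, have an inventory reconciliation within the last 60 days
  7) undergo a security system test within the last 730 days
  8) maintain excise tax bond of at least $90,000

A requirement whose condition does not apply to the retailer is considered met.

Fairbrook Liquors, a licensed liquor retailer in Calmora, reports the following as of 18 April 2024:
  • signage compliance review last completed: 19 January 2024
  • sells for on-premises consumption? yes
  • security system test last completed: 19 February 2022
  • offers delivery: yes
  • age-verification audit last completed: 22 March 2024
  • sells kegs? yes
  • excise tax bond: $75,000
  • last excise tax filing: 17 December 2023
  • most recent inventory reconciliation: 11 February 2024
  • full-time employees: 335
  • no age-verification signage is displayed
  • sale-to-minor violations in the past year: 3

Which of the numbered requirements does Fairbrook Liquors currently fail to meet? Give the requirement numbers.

2, 3, 4, 5, 6, 7, 8

1. age-verification audit 27 days ago vs limit 30 → met
2. condition 'sells for on-premises consumption' holds; sale-to-minor violations in the past year 3 > 1 → not met
3. condition 'offers delivery' holds; signage compliance review 90 days ago vs limit 60 → not met
4. excise tax filing 123 days ago vs limit 120 → not met
5. age-verification signage absent → not met
6. condition 'sells kegs' holds; inventory reconciliation 67 days ago vs limit 60 → not met
7. security system test 789 days ago vs limit 730 → not met
8. excise tax bond $75,000 < $90,000 → not met
Not met: 2, 3, 4, 5, 6, 7, 8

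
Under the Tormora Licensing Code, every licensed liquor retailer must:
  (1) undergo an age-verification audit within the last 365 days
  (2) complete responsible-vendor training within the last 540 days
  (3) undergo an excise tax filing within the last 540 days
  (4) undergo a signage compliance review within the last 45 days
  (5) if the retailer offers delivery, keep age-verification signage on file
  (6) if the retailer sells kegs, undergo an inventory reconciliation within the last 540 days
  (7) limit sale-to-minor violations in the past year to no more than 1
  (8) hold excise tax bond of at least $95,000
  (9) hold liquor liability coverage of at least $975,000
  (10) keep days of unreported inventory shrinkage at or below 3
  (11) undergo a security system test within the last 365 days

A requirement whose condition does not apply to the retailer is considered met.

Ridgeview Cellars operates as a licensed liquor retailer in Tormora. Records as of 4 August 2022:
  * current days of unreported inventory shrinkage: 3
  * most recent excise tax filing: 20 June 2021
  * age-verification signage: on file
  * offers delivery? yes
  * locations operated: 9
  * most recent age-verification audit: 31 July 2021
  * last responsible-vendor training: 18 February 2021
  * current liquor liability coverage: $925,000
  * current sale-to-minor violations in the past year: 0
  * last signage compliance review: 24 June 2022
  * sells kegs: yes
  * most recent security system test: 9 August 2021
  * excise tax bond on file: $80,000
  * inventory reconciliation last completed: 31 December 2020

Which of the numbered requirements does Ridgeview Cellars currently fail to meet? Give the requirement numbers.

1. age-verification audit 369 days ago vs limit 365 → not met
2. responsible-vendor training 532 days ago vs limit 540 → met
3. excise tax filing 410 days ago vs limit 540 → met
4. signage compliance review 41 days ago vs limit 45 → met
5. condition 'offers delivery' holds; age-verification signage present → met
6. condition 'sells kegs' holds; inventory reconciliation 581 days ago vs limit 540 → not met
7. sale-to-minor violations in the past year 0 ≤ 1 → met
8. excise tax bond $80,000 < $95,000 → not met
9. liquor liability coverage $925,000 < $975,000 → not met
10. days of unreported inventory shrinkage 3 ≤ 3 → met
11. security system test 360 days ago vs limit 365 → met
Not met: 1, 6, 8, 9

1, 6, 8, 9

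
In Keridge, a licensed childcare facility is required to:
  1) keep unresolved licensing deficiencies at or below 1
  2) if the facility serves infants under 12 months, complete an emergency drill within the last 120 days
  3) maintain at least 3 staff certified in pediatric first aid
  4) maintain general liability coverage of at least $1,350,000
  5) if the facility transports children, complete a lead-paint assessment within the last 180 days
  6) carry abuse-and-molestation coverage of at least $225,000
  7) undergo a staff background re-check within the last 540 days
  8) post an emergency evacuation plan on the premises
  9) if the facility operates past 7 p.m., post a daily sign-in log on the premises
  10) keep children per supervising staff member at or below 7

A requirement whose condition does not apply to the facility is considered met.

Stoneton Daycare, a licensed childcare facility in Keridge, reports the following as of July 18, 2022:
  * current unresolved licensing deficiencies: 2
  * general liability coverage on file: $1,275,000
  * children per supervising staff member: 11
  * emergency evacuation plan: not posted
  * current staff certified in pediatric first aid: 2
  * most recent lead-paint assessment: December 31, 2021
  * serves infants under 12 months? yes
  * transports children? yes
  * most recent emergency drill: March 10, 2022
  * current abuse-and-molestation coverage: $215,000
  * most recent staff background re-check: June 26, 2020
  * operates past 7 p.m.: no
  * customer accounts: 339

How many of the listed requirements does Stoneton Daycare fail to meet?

9

1. unresolved licensing deficiencies 2 > 1 → not met
2. condition 'serves infants under 12 months' holds; emergency drill 130 days ago vs limit 120 → not met
3. staff certified in pediatric first aid 2 < 3 → not met
4. general liability coverage $1,275,000 < $1,350,000 → not met
5. condition 'transports children' holds; lead-paint assessment 199 days ago vs limit 180 → not met
6. abuse-and-molestation coverage $215,000 < $225,000 → not met
7. staff background re-check 752 days ago vs limit 540 → not met
8. emergency evacuation plan absent → not met
9. condition 'operates past 7 p.m.' does not hold → requirement n/a → met
10. children per supervising staff member 11 > 7 → not met
Not met: 9 of 10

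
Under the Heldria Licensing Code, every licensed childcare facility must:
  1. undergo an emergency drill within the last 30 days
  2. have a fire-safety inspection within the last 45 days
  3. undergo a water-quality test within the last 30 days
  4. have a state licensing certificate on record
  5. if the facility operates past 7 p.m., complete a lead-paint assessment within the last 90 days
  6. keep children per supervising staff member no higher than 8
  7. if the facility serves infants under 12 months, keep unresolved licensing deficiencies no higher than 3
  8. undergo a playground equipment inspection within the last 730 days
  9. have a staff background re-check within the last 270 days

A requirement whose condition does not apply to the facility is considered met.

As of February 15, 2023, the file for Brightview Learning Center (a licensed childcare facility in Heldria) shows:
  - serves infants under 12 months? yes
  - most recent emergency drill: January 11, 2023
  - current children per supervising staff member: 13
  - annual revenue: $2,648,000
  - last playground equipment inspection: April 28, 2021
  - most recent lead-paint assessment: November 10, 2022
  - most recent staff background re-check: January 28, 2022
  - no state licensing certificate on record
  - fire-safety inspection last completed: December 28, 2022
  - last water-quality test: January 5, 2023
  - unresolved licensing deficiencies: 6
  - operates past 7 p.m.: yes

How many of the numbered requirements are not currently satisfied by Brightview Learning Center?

1. emergency drill 35 days ago vs limit 30 → not met
2. fire-safety inspection 49 days ago vs limit 45 → not met
3. water-quality test 41 days ago vs limit 30 → not met
4. state licensing certificate absent → not met
5. condition 'operates past 7 p.m.' holds; lead-paint assessment 97 days ago vs limit 90 → not met
6. children per supervising staff member 13 > 8 → not met
7. condition 'serves infants under 12 months' holds; unresolved licensing deficiencies 6 > 3 → not met
8. playground equipment inspection 658 days ago vs limit 730 → met
9. staff background re-check 383 days ago vs limit 270 → not met
Not met: 8 of 9

8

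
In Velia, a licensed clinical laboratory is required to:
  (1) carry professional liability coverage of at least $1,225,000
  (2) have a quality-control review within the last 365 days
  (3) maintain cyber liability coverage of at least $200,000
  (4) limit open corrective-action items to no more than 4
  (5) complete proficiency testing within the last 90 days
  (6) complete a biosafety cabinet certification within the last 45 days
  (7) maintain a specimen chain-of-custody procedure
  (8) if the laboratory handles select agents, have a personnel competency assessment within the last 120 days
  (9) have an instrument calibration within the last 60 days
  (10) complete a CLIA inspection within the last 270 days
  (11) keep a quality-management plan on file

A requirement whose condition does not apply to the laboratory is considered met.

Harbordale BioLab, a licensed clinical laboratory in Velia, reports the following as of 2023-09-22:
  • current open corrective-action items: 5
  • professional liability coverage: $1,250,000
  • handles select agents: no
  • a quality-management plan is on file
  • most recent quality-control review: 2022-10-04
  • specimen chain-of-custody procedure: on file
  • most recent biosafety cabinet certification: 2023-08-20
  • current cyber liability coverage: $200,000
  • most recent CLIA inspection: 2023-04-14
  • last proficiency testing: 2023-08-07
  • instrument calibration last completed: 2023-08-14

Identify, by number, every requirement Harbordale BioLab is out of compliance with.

4

1. professional liability coverage $1,250,000 ≥ $1,225,000 → met
2. quality-control review 353 days ago vs limit 365 → met
3. cyber liability coverage $200,000 ≥ $200,000 → met
4. open corrective-action items 5 > 4 → not met
5. proficiency testing 46 days ago vs limit 90 → met
6. biosafety cabinet certification 33 days ago vs limit 45 → met
7. specimen chain-of-custody procedure present → met
8. condition 'handles select agents' does not hold → requirement n/a → met
9. instrument calibration 39 days ago vs limit 60 → met
10. CLIA inspection 161 days ago vs limit 270 → met
11. quality-management plan present → met
Not met: 4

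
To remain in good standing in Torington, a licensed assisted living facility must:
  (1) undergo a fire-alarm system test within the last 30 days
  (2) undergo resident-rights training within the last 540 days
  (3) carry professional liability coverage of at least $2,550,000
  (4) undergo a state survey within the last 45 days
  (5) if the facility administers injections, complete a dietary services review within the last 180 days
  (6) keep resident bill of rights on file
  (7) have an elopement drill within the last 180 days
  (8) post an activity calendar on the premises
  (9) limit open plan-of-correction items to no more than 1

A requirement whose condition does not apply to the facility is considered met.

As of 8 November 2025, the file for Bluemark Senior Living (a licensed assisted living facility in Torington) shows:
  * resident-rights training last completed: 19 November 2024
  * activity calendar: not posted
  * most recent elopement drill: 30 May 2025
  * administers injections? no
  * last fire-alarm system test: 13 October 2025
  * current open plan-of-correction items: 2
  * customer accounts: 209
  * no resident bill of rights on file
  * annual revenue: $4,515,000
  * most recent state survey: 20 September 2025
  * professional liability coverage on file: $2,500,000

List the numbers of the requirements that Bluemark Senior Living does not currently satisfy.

3, 4, 6, 8, 9

1. fire-alarm system test 26 days ago vs limit 30 → met
2. resident-rights training 354 days ago vs limit 540 → met
3. professional liability coverage $2,500,000 < $2,550,000 → not met
4. state survey 49 days ago vs limit 45 → not met
5. condition 'administers injections' does not hold → requirement n/a → met
6. resident bill of rights absent → not met
7. elopement drill 162 days ago vs limit 180 → met
8. activity calendar absent → not met
9. open plan-of-correction items 2 > 1 → not met
Not met: 3, 4, 6, 8, 9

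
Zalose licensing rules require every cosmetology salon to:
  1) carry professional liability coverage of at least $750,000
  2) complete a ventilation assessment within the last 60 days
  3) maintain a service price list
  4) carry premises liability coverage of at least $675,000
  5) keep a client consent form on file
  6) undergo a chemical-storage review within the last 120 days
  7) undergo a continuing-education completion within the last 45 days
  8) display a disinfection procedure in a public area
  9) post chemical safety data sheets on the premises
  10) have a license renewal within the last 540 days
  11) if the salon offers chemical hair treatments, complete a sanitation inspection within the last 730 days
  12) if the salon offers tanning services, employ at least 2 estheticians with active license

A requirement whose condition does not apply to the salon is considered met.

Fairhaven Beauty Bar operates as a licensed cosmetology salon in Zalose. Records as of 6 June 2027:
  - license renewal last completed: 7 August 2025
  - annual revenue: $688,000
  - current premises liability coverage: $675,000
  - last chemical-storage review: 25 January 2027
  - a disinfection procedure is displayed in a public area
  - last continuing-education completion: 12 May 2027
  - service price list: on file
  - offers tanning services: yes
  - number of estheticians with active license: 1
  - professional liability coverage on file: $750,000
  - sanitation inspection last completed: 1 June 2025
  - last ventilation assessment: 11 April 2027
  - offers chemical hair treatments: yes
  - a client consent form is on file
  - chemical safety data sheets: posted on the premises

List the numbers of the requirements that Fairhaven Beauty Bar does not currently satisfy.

1. professional liability coverage $750,000 ≥ $750,000 → met
2. ventilation assessment 56 days ago vs limit 60 → met
3. service price list present → met
4. premises liability coverage $675,000 ≥ $675,000 → met
5. client consent form present → met
6. chemical-storage review 132 days ago vs limit 120 → not met
7. continuing-education completion 25 days ago vs limit 45 → met
8. disinfection procedure present → met
9. chemical safety data sheets present → met
10. license renewal 668 days ago vs limit 540 → not met
11. condition 'offers chemical hair treatments' holds; sanitation inspection 735 days ago vs limit 730 → not met
12. condition 'offers tanning services' holds; estheticians with active license 1 < 2 → not met
Not met: 6, 10, 11, 12

6, 10, 11, 12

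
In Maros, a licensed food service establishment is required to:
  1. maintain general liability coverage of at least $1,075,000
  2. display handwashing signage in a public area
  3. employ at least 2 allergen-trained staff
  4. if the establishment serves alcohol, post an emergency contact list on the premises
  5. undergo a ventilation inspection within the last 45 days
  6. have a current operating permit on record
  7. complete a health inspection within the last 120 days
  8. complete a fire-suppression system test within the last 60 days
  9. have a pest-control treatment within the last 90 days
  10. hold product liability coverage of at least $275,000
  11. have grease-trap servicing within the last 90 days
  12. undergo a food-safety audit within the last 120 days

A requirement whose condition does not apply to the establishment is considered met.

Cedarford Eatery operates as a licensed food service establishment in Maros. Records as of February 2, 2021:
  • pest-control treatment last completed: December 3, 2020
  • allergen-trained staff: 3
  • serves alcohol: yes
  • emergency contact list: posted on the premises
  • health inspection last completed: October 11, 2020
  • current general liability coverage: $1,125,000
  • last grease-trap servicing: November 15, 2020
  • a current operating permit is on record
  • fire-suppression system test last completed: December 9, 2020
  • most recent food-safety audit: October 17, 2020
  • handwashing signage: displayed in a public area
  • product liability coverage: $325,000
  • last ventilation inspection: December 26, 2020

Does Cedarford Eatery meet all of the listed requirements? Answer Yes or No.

1. general liability coverage $1,125,000 ≥ $1,075,000 → met
2. handwashing signage present → met
3. allergen-trained staff 3 ≥ 2 → met
4. condition 'serves alcohol' holds; emergency contact list present → met
5. ventilation inspection 38 days ago vs limit 45 → met
6. current operating permit present → met
7. health inspection 114 days ago vs limit 120 → met
8. fire-suppression system test 55 days ago vs limit 60 → met
9. pest-control treatment 61 days ago vs limit 90 → met
10. product liability coverage $325,000 ≥ $275,000 → met
11. grease-trap servicing 79 days ago vs limit 90 → met
12. food-safety audit 108 days ago vs limit 120 → met
All met.

Yes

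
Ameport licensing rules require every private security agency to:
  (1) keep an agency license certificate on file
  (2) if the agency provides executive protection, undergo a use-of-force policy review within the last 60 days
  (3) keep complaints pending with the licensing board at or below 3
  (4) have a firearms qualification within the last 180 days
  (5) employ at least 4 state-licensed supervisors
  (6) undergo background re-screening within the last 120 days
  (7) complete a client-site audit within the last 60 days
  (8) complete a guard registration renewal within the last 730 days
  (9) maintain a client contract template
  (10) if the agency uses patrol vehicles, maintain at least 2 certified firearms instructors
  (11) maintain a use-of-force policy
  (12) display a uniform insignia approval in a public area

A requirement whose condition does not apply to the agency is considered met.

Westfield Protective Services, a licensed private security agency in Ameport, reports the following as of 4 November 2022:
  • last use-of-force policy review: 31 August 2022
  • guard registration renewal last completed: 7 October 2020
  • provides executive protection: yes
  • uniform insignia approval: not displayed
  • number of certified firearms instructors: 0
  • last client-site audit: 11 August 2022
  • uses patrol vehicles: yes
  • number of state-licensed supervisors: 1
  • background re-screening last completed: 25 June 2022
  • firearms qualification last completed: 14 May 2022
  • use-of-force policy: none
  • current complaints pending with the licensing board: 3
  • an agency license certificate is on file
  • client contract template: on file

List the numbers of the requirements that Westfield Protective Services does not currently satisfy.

2, 5, 6, 7, 8, 10, 11, 12

1. agency license certificate present → met
2. condition 'provides executive protection' holds; use-of-force policy review 65 days ago vs limit 60 → not met
3. complaints pending with the licensing board 3 ≤ 3 → met
4. firearms qualification 174 days ago vs limit 180 → met
5. state-licensed supervisors 1 < 4 → not met
6. background re-screening 132 days ago vs limit 120 → not met
7. client-site audit 85 days ago vs limit 60 → not met
8. guard registration renewal 758 days ago vs limit 730 → not met
9. client contract template present → met
10. condition 'uses patrol vehicles' holds; certified firearms instructors 0 < 2 → not met
11. use-of-force policy absent → not met
12. uniform insignia approval absent → not met
Not met: 2, 5, 6, 7, 8, 10, 11, 12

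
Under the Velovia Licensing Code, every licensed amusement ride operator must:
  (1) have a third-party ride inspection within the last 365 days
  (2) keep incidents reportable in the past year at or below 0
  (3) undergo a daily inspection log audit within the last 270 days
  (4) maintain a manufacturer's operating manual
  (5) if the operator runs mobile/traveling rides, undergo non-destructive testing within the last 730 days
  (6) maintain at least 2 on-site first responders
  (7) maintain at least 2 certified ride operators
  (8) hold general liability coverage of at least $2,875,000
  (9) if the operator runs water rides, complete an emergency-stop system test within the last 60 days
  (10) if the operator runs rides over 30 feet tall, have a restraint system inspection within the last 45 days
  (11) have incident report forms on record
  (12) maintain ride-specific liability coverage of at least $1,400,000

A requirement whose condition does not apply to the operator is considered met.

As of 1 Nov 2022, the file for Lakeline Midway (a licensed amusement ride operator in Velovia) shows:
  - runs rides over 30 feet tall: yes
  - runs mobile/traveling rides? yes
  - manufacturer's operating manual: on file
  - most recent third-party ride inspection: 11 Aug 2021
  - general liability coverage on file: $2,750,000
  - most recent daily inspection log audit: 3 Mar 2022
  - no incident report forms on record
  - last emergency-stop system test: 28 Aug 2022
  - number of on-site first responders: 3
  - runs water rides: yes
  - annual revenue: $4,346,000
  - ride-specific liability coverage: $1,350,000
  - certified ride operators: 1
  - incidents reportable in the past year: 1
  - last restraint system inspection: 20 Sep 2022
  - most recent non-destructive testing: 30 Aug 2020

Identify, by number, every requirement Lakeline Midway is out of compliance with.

1, 2, 5, 7, 8, 9, 11, 12

1. third-party ride inspection 447 days ago vs limit 365 → not met
2. incidents reportable in the past year 1 > 0 → not met
3. daily inspection log audit 243 days ago vs limit 270 → met
4. manufacturer's operating manual present → met
5. condition 'runs mobile/traveling rides' holds; non-destructive testing 793 days ago vs limit 730 → not met
6. on-site first responders 3 ≥ 2 → met
7. certified ride operators 1 < 2 → not met
8. general liability coverage $2,750,000 < $2,875,000 → not met
9. condition 'runs water rides' holds; emergency-stop system test 65 days ago vs limit 60 → not met
10. condition 'runs rides over 30 feet tall' holds; restraint system inspection 42 days ago vs limit 45 → met
11. incident report forms absent → not met
12. ride-specific liability coverage $1,350,000 < $1,400,000 → not met
Not met: 1, 2, 5, 7, 8, 9, 11, 12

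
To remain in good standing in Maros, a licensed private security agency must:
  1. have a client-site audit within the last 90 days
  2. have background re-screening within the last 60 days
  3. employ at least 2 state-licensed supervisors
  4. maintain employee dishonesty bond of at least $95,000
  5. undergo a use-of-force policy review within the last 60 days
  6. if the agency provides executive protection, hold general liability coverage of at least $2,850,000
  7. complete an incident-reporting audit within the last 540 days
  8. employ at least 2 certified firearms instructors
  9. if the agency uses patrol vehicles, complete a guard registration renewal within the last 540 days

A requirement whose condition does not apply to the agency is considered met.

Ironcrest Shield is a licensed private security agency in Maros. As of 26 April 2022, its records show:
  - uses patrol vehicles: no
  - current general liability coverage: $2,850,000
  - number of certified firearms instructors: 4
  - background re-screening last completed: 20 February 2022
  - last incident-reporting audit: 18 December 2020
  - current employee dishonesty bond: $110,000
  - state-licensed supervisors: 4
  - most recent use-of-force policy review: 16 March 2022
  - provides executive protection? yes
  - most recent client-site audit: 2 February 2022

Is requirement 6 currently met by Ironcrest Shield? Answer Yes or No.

Yes

6. condition 'provides executive protection' holds; general liability coverage $2,850,000 ≥ $2,850,000 → met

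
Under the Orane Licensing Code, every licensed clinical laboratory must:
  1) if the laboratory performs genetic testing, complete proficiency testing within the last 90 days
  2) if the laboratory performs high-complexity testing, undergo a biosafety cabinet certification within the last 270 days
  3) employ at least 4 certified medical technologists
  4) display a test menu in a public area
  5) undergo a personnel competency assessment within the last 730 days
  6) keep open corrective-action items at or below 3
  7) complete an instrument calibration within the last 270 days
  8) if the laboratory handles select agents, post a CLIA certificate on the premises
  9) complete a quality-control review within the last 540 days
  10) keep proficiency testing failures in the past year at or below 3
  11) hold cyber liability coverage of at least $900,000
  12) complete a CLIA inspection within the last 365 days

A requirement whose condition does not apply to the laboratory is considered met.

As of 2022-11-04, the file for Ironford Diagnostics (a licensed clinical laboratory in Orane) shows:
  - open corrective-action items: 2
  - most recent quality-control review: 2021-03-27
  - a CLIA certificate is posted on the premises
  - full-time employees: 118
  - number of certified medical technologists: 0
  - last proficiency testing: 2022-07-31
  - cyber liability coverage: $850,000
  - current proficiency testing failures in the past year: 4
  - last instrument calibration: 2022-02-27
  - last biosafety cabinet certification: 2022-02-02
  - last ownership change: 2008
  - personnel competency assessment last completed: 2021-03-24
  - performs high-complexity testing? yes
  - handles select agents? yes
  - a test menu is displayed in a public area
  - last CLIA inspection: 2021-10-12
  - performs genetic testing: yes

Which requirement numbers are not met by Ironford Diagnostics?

1, 2, 3, 9, 10, 11, 12

1. condition 'performs genetic testing' holds; proficiency testing 96 days ago vs limit 90 → not met
2. condition 'performs high-complexity testing' holds; biosafety cabinet certification 275 days ago vs limit 270 → not met
3. certified medical technologists 0 < 4 → not met
4. test menu present → met
5. personnel competency assessment 590 days ago vs limit 730 → met
6. open corrective-action items 2 ≤ 3 → met
7. instrument calibration 250 days ago vs limit 270 → met
8. condition 'handles select agents' holds; CLIA certificate present → met
9. quality-control review 587 days ago vs limit 540 → not met
10. proficiency testing failures in the past year 4 > 3 → not met
11. cyber liability coverage $850,000 < $900,000 → not met
12. CLIA inspection 388 days ago vs limit 365 → not met
Not met: 1, 2, 3, 9, 10, 11, 12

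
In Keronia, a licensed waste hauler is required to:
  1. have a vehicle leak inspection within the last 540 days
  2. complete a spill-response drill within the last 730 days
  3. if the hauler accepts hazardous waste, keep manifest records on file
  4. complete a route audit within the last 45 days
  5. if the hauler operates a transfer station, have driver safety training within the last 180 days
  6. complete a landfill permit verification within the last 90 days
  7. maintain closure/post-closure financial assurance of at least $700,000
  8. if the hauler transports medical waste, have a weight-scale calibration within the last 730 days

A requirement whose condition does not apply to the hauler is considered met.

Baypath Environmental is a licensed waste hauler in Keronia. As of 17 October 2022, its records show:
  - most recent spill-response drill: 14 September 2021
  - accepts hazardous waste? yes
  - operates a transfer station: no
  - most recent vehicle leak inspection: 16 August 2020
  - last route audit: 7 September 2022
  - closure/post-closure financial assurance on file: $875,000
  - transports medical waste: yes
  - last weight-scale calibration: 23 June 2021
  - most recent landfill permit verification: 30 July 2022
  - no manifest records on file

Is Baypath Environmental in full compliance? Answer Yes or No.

1. vehicle leak inspection 792 days ago vs limit 540 → not met
2. spill-response drill 398 days ago vs limit 730 → met
3. condition 'accepts hazardous waste' holds; manifest records absent → not met
4. route audit 40 days ago vs limit 45 → met
5. condition 'operates a transfer station' does not hold → requirement n/a → met
6. landfill permit verification 79 days ago vs limit 90 → met
7. closure/post-closure financial assurance $875,000 ≥ $700,000 → met
8. condition 'transports medical waste' holds; weight-scale calibration 481 days ago vs limit 730 → met
Not met: 1, 3

No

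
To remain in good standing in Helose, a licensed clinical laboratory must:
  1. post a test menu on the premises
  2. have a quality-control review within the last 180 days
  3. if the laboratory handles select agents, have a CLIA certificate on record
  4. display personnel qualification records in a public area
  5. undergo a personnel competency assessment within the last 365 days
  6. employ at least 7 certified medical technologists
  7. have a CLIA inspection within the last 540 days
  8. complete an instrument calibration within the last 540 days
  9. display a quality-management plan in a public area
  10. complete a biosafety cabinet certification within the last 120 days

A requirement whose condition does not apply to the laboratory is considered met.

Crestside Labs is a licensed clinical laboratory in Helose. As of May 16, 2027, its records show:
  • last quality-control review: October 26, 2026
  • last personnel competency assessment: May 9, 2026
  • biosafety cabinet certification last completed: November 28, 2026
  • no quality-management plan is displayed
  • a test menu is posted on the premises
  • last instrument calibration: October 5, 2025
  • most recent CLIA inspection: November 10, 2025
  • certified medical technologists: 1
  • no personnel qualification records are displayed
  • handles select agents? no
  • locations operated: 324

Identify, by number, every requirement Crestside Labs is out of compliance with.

1. test menu present → met
2. quality-control review 202 days ago vs limit 180 → not met
3. condition 'handles select agents' does not hold → requirement n/a → met
4. personnel qualification records absent → not met
5. personnel competency assessment 372 days ago vs limit 365 → not met
6. certified medical technologists 1 < 7 → not met
7. CLIA inspection 552 days ago vs limit 540 → not met
8. instrument calibration 588 days ago vs limit 540 → not met
9. quality-management plan absent → not met
10. biosafety cabinet certification 169 days ago vs limit 120 → not met
Not met: 2, 4, 5, 6, 7, 8, 9, 10

2, 4, 5, 6, 7, 8, 9, 10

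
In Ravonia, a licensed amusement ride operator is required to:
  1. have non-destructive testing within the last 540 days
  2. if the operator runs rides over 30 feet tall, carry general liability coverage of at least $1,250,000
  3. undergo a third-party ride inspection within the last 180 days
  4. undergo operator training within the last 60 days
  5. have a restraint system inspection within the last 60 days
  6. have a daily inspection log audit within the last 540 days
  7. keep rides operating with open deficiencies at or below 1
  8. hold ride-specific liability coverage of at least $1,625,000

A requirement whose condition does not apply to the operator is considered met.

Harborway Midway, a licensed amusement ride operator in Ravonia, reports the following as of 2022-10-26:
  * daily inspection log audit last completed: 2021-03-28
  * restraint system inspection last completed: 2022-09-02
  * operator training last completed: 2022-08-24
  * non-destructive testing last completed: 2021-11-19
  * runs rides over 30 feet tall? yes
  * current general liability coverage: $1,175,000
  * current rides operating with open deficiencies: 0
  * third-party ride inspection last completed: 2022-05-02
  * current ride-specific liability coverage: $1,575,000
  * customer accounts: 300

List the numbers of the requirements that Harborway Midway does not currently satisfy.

1. non-destructive testing 341 days ago vs limit 540 → met
2. condition 'runs rides over 30 feet tall' holds; general liability coverage $1,175,000 < $1,250,000 → not met
3. third-party ride inspection 177 days ago vs limit 180 → met
4. operator training 63 days ago vs limit 60 → not met
5. restraint system inspection 54 days ago vs limit 60 → met
6. daily inspection log audit 577 days ago vs limit 540 → not met
7. rides operating with open deficiencies 0 ≤ 1 → met
8. ride-specific liability coverage $1,575,000 < $1,625,000 → not met
Not met: 2, 4, 6, 8

2, 4, 6, 8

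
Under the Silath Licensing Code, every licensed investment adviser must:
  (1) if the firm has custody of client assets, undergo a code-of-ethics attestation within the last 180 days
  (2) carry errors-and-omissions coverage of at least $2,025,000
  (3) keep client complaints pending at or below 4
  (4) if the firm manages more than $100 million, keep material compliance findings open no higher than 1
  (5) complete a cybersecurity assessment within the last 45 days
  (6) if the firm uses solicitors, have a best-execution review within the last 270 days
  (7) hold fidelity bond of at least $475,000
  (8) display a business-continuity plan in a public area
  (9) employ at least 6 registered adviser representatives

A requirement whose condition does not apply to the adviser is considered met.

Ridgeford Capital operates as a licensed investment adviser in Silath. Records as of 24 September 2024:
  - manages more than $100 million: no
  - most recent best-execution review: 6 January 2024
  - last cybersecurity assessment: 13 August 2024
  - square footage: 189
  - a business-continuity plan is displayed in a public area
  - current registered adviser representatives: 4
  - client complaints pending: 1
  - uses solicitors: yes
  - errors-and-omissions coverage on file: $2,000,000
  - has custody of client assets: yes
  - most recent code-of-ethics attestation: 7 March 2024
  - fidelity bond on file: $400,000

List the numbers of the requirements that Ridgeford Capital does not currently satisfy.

1. condition 'has custody of client assets' holds; code-of-ethics attestation 201 days ago vs limit 180 → not met
2. errors-and-omissions coverage $2,000,000 < $2,025,000 → not met
3. client complaints pending 1 ≤ 4 → met
4. condition 'manages more than $100 million' does not hold → requirement n/a → met
5. cybersecurity assessment 42 days ago vs limit 45 → met
6. condition 'uses solicitors' holds; best-execution review 262 days ago vs limit 270 → met
7. fidelity bond $400,000 < $475,000 → not met
8. business-continuity plan present → met
9. registered adviser representatives 4 < 6 → not met
Not met: 1, 2, 7, 9

1, 2, 7, 9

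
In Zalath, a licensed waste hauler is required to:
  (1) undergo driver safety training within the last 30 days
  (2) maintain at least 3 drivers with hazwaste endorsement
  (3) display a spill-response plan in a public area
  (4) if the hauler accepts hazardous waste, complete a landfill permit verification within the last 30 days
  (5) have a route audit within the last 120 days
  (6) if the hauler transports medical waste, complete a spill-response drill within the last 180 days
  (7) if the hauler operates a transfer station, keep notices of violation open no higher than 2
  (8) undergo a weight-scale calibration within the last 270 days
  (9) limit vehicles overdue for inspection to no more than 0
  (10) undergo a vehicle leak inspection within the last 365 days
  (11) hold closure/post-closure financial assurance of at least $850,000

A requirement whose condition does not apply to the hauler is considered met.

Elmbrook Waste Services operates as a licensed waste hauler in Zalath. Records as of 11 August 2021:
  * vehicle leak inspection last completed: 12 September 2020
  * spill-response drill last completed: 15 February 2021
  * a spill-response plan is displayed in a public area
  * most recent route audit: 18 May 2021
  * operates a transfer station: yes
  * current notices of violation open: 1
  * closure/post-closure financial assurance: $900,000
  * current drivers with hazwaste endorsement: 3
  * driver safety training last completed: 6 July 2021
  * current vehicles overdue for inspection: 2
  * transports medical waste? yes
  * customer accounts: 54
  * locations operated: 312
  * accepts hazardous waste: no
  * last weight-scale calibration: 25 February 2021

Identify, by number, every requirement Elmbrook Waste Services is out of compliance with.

1. driver safety training 36 days ago vs limit 30 → not met
2. drivers with hazwaste endorsement 3 ≥ 3 → met
3. spill-response plan present → met
4. condition 'accepts hazardous waste' does not hold → requirement n/a → met
5. route audit 85 days ago vs limit 120 → met
6. condition 'transports medical waste' holds; spill-response drill 177 days ago vs limit 180 → met
7. condition 'operates a transfer station' holds; notices of violation open 1 ≤ 2 → met
8. weight-scale calibration 167 days ago vs limit 270 → met
9. vehicles overdue for inspection 2 > 0 → not met
10. vehicle leak inspection 333 days ago vs limit 365 → met
11. closure/post-closure financial assurance $900,000 ≥ $850,000 → met
Not met: 1, 9

1, 9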